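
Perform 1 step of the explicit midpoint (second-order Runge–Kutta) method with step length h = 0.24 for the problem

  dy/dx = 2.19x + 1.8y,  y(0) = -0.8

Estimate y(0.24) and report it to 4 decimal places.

-1.1572

Midpoint: k1 = f(x_n, y_n); k2 = f(x_n + h/2, y_n + (h/2)·k1); y_{n+1} = y_n + h·k2.
x=0.000000, y=-0.800000:
  k1 = f(0.000000, -0.800000) = -1.440000
  k2 = f(0.120000, -0.972800) = -1.488240
  y ← -0.800000 + 0.24·(-1.488240) = -1.157178
y(0.24) ≈ -1.1572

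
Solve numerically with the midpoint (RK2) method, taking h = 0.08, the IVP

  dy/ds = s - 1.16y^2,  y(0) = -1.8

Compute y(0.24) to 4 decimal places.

Midpoint: k1 = f(s_n, y_n); k2 = f(s_n + h/2, y_n + (h/2)·k1); y_{n+1} = y_n + h·k2.
s=0.000000, y=-1.800000:
  k1 = f(0.000000, -1.800000) = -3.758400
  k2 = f(0.040000, -1.950336) = -4.372420
  y ← -1.800000 + 0.08·(-4.372420) = -2.149794
s=0.080000, y=-2.149794:
  k1 = f(0.080000, -2.149794) = -5.281071
  k2 = f(0.120000, -2.361036) = -6.346412
  y ← -2.149794 + 0.08·(-6.346412) = -2.657507
s=0.160000, y=-2.657507:
  k1 = f(0.160000, -2.657507) = -8.032316
  k2 = f(0.200000, -2.978799) = -10.092964
  y ← -2.657507 + 0.08·(-10.092964) = -3.464944
y(0.24) ≈ -3.4649

-3.4649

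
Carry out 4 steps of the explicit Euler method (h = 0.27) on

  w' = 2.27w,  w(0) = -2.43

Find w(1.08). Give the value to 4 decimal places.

-16.4451

Euler: w_{n+1} = w_n + h·f(t_n, w_n).
t=0.000000, w=-2.430000: f=-5.516100 → w ← -2.430000 + 0.27·(-5.516100) = -3.919347
t=0.270000, w=-3.919347: f=-8.896918 → w ← -3.919347 + 0.27·(-8.896918) = -6.321515
t=0.540000, w=-6.321515: f=-14.349839 → w ← -6.321515 + 0.27·(-14.349839) = -10.195971
t=0.810000, w=-10.195971: f=-23.144855 → w ← -10.195971 + 0.27·(-23.144855) = -16.445082
w(1.08) ≈ -16.4451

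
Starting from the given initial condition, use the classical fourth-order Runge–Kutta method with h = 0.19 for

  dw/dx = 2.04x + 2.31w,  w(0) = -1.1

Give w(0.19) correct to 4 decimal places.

RK4: k1 = f(x_n, w_n); k2 = f(x_n + h/2, w_n + (h/2)·k1); k3 = f(x_n + h/2, w_n + (h/2)·k2); k4 = f(x_n + h, w_n + h·k3); w_{n+1} = w_n + (h/6)·(k1 + 2k2 + 2k3 + k4).
x=0.000000, w=-1.100000:
  k1 = f(0.000000, -1.100000) = -2.541000
  k2 = f(0.095000, -1.341395) = -2.904822
  k3 = f(0.095000, -1.375958) = -2.984663
  k4 = f(0.190000, -1.667086) = -3.463369
  w ← -1.100000 + (0.19/6)·(k1 + 2k2 + 2k3 + k4) = -1.663139
w(0.19) ≈ -1.6631

-1.6631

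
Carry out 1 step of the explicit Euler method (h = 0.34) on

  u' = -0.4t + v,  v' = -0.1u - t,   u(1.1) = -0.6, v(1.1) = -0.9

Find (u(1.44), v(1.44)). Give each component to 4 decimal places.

-1.0556, -1.2536

Euler on (u,v): u_{n+1} = u_n + h·u', v_{n+1} = v_n + h·v'.
1.100000: (-0.600000, -0.900000); f=(-1.340000, -1.040000) → (-1.055600, -1.253600)
(u(1.44), v(1.44)) ≈ (-1.0556, -1.2536)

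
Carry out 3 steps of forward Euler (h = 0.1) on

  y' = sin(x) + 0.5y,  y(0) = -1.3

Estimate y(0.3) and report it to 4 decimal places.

-1.4746

Euler: y_{n+1} = y_n + h·f(x_n, y_n).
x=0.000000, y=-1.300000: f=-0.650000 → y ← -1.300000 + 0.1·(-0.650000) = -1.365000
x=0.100000, y=-1.365000: f=-0.582667 → y ← -1.365000 + 0.1·(-0.582667) = -1.423267
x=0.200000, y=-1.423267: f=-0.512964 → y ← -1.423267 + 0.1·(-0.512964) = -1.474563
y(0.3) ≈ -1.4746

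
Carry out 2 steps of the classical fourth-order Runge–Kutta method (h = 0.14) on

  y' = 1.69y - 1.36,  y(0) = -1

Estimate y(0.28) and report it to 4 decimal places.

-2.0921

RK4: k1 = f(t_n, y_n); k2 = f(t_n + h/2, y_n + (h/2)·k1); k3 = f(t_n + h/2, y_n + (h/2)·k2); k4 = f(t_n + h, y_n + h·k3); y_{n+1} = y_n + (h/6)·(k1 + 2k2 + 2k3 + k4).
t=0.000000, y=-1.000000:
  k1 = f(0.000000, -1.000000) = -3.050000
  k2 = f(0.070000, -1.213500) = -3.410815
  k3 = f(0.070000, -1.238757) = -3.453499
  k4 = f(0.140000, -1.483490) = -3.867098
  y ← -1.000000 + (0.14/6)·(k1 + 2k2 + 2k3 + k4) = -1.481734
t=0.140000, y=-1.481734:
  k1 = f(0.140000, -1.481734) = -3.864130
  k2 = f(0.210000, -1.752223) = -4.321256
  k3 = f(0.210000, -1.784222) = -4.375334
  k4 = f(0.280000, -2.094280) = -4.899334
  y ← -1.481734 + (0.14/6)·(k1 + 2k2 + 2k3 + k4) = -2.092055
y(0.28) ≈ -2.0921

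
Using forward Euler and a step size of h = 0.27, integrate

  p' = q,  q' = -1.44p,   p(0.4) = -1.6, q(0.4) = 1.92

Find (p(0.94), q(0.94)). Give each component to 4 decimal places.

Euler on (p,q): p_{n+1} = p_n + h·p', q_{n+1} = q_n + h·q'.
0.400000: (-1.600000, 1.920000); f=(1.920000, 2.304000) → (-1.081600, 2.542080)
0.670000: (-1.081600, 2.542080); f=(2.542080, 1.557504) → (-0.395238, 2.962606)
(p(0.94), q(0.94)) ≈ (-0.3952, 2.9626)

-0.3952, 2.9626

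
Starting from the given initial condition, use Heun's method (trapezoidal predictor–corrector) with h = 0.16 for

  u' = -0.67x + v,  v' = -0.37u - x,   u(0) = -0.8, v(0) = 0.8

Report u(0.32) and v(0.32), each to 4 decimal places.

Heun on (u,v): k1 = f(x_n, state_n); k2 = f(x_n + h, state_n + h·k1); state_{n+1} = state_n + (h/2)·(k1 + k2).
0.000000: (-0.800000, 0.800000)
  k1 = (0.800000, 0.296000)
  predictor → (-0.672000, 0.847360)
  k2 = (0.740160, 0.088640)
  → (-0.676787, 0.830771)
0.160000: (-0.676787, 0.830771)
  k1 = (0.723571, 0.090411)
  predictor → (-0.561016, 0.845237)
  k2 = (0.630837, -0.112424)
  → (-0.568435, 0.829010)
(u(0.32), v(0.32)) ≈ (-0.5684, 0.8290)

-0.5684, 0.8290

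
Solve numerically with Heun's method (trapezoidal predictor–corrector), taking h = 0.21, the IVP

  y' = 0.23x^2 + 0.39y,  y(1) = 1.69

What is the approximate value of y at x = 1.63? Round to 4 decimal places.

2.4438

Heun: k1 = f(x_n, y_n); k2 = f(x_n + h, y_n + h·k1); y_{n+1} = y_n + (h/2)·(k1 + k2).
x=1.000000, y=1.690000:
  k1 = f(1.000000, 1.690000) = 0.889100
  k2 = f(1.210000, 1.876711) = 1.068660
  y ← 1.690000 + (0.21/2)·(0.889100 + 1.068660) = 1.895565
x=1.210000, y=1.895565:
  k1 = f(1.210000, 1.895565) = 1.076013
  k2 = f(1.420000, 2.121528) = 1.291168
  y ← 1.895565 + (0.21/2)·(1.076013 + 1.291168) = 2.144119
x=1.420000, y=2.144119:
  k1 = f(1.420000, 2.144119) = 1.299978
  k2 = f(1.630000, 2.417114) = 1.553762
  y ← 2.144119 + (0.21/2)·(1.299978 + 1.553762) = 2.443762
y(1.63) ≈ 2.4438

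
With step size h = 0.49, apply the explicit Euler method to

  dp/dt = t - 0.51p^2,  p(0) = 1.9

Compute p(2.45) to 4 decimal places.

Euler: p_{n+1} = p_n + h·f(t_n, p_n).
t=0.000000, p=1.900000: f=-1.841100 → p ← 1.900000 + 0.49·(-1.841100) = 0.997861
t=0.490000, p=0.997861: f=-0.017821 → p ← 0.997861 + 0.49·(-0.017821) = 0.989129
t=0.980000, p=0.989129: f=0.481028 → p ← 0.989129 + 0.49·0.481028 = 1.224833
t=1.470000, p=1.224833: f=0.704890 → p ← 1.224833 + 0.49·0.704890 = 1.570229
t=1.960000, p=1.570229: f=0.702534 → p ← 1.570229 + 0.49·0.702534 = 1.914471
p(2.45) ≈ 1.9145

1.9145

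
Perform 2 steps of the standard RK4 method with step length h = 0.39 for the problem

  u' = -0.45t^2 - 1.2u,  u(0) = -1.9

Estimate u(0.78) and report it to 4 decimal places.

-0.8029

RK4: k1 = f(t_n, u_n); k2 = f(t_n + h/2, u_n + (h/2)·k1); k3 = f(t_n + h/2, u_n + (h/2)·k2); k4 = f(t_n + h, u_n + h·k3); u_{n+1} = u_n + (h/6)·(k1 + 2k2 + 2k3 + k4).
t=0.000000, u=-1.900000:
  k1 = f(0.000000, -1.900000) = 2.280000
  k2 = f(0.195000, -1.455400) = 1.729369
  k3 = f(0.195000, -1.562773) = 1.858216
  k4 = f(0.390000, -1.175296) = 1.341910
  u ← -1.900000 + (0.39/6)·(k1 + 2k2 + 2k3 + k4) = -1.198190
t=0.390000, u=-1.198190:
  k1 = f(0.390000, -1.198190) = 1.369383
  k2 = f(0.585000, -0.931160) = 0.963391
  k3 = f(0.585000, -1.010329) = 1.058393
  k4 = f(0.780000, -0.785417) = 0.668720
  u ← -1.198190 + (0.39/6)·(k1 + 2k2 + 2k3 + k4) = -0.802881
u(0.78) ≈ -0.8029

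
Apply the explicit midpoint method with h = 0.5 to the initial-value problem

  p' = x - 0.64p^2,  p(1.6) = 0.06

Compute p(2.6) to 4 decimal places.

1.5452

Midpoint: k1 = f(x_n, p_n); k2 = f(x_n + h/2, p_n + (h/2)·k1); p_{n+1} = p_n + h·k2.
x=1.600000, p=0.060000:
  k1 = f(1.600000, 0.060000) = 1.597696
  k2 = f(1.850000, 0.459424) = 1.714915
  p ← 0.060000 + 0.5·1.714915 = 0.917457
x=2.100000, p=0.917457:
  k1 = f(2.100000, 0.917457) = 1.561294
  k2 = f(2.350000, 1.307781) = 1.255414
  p ← 0.917457 + 0.5·1.255414 = 1.545164
p(2.6) ≈ 1.5452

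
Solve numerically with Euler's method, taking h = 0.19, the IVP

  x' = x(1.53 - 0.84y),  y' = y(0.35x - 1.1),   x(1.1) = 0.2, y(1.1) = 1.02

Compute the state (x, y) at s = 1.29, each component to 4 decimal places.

0.2256, 0.8204

Euler on (x,y): x_{n+1} = x_n + h·x', y_{n+1} = y_n + h·y'.
1.100000: (0.200000, 1.020000); f=(0.134640, -1.050600) → (0.225582, 0.820386)
(x(1.29), y(1.29)) ≈ (0.2256, 0.8204)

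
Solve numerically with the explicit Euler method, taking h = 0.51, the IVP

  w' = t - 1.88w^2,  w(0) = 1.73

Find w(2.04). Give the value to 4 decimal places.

-38.8986

Euler: w_{n+1} = w_n + h·f(t_n, w_n).
t=0.000000, w=1.730000: f=-5.626652 → w ← 1.730000 + 0.51·(-5.626652) = -1.139593
t=0.510000, w=-1.139593: f=-1.931502 → w ← -1.139593 + 0.51·(-1.931502) = -2.124658
t=1.020000, w=-2.124658: f=-7.466646 → w ← -2.124658 + 0.51·(-7.466646) = -5.932648
t=1.530000, w=-5.932648: f=-64.639060 → w ← -5.932648 + 0.51·(-64.639060) = -38.898568
w(2.04) ≈ -38.8986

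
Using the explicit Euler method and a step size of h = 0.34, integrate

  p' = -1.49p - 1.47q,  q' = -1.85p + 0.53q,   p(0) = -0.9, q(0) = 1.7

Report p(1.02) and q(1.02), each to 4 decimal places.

Euler on (p,q): p_{n+1} = p_n + h·p', q_{n+1} = q_n + h·q'.
0.000000: (-0.900000, 1.700000); f=(-1.158000, 2.566000) → (-1.293720, 2.572440)
0.340000: (-1.293720, 2.572440); f=(-1.853844, 3.756775) → (-1.924027, 3.849744)
0.680000: (-1.924027, 3.849744); f=(-2.792323, 5.599814) → (-2.873417, 5.753680)
(p(1.02), q(1.02)) ≈ (-2.8734, 5.7537)

-2.8734, 5.7537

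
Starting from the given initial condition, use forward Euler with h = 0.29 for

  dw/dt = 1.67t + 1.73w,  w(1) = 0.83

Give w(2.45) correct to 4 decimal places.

Euler: w_{n+1} = w_n + h·f(t_n, w_n).
t=1.000000, w=0.830000: f=3.105900 → w ← 0.830000 + 0.29·3.105900 = 1.730711
t=1.290000, w=1.730711: f=5.148430 → w ← 1.730711 + 0.29·5.148430 = 3.223756
t=1.580000, w=3.223756: f=8.215697 → w ← 3.223756 + 0.29·8.215697 = 5.606308
t=1.870000, w=5.606308: f=12.821813 → w ← 5.606308 + 0.29·12.821813 = 9.324634
t=2.160000, w=9.324634: f=19.738816 → w ← 9.324634 + 0.29·19.738816 = 15.048890
w(2.45) ≈ 15.0489

15.0489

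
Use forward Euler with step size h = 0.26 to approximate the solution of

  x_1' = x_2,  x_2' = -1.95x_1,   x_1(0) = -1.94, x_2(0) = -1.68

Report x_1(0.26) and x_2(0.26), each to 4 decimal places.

-2.3768, -0.6964

Euler on (x_1,x_2): x_1_{n+1} = x_1_n + h·x_1', x_2_{n+1} = x_2_n + h·x_2'.
0.000000: (-1.940000, -1.680000); f=(-1.680000, 3.783000) → (-2.376800, -0.696420)
(x_1(0.26), x_2(0.26)) ≈ (-2.3768, -0.6964)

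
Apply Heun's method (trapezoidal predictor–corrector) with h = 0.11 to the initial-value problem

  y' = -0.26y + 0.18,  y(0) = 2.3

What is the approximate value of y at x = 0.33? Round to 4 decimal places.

Heun: k1 = f(x_n, y_n); k2 = f(x_n + h, y_n + h·k1); y_{n+1} = y_n + (h/2)·(k1 + k2).
x=0.000000, y=2.300000:
  k1 = f(0.000000, 2.300000) = -0.418000
  k2 = f(0.110000, 2.254020) = -0.406045
  y ← 2.300000 + (0.11/2)·(-0.418000 + (-0.406045)) = 2.254678
x=0.110000, y=2.254678:
  k1 = f(0.110000, 2.254678) = -0.406216
  k2 = f(0.220000, 2.209994) = -0.394598
  y ← 2.254678 + (0.11/2)·(-0.406216 + (-0.394598)) = 2.210633
x=0.220000, y=2.210633:
  k1 = f(0.220000, 2.210633) = -0.394765
  k2 = f(0.330000, 2.167209) = -0.383474
  y ← 2.210633 + (0.11/2)·(-0.394765 + (-0.383474)) = 2.167830
y(0.33) ≈ 2.1678

2.1678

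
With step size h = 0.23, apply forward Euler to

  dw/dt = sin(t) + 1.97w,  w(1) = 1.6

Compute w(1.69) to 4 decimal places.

Euler: w_{n+1} = w_n + h·f(t_n, w_n).
t=1.000000, w=1.600000: f=3.993471 → w ← 1.600000 + 0.23·3.993471 = 2.518498
t=1.230000, w=2.518498: f=5.903931 → w ← 2.518498 + 0.23·5.903931 = 3.876402
t=1.460000, w=3.876402: f=8.630381 → w ← 3.876402 + 0.23·8.630381 = 5.861390
w(1.69) ≈ 5.8614

5.8614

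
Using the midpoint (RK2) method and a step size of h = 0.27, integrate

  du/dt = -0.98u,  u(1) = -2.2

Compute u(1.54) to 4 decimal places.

Midpoint: k1 = f(t_n, u_n); k2 = f(t_n + h/2, u_n + (h/2)·k1); u_{n+1} = u_n + h·k2.
t=1.000000, u=-2.200000:
  k1 = f(1.000000, -2.200000) = 2.156000
  k2 = f(1.135000, -1.908940) = 1.870761
  u ← -2.200000 + 0.27·1.870761 = -1.694894
t=1.270000, u=-1.694894:
  k1 = f(1.270000, -1.694894) = 1.660997
  k2 = f(1.405000, -1.470660) = 1.441247
  u ← -1.694894 + 0.27·1.441247 = -1.305758
u(1.54) ≈ -1.3058

-1.3058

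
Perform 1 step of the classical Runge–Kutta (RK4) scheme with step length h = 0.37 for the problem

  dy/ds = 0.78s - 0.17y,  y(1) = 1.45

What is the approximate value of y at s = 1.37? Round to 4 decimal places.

RK4: k1 = f(s_n, y_n); k2 = f(s_n + h/2, y_n + (h/2)·k1); k3 = f(s_n + h/2, y_n + (h/2)·k2); k4 = f(s_n + h, y_n + h·k3); y_{n+1} = y_n + (h/6)·(k1 + 2k2 + 2k3 + k4).
s=1.000000, y=1.450000:
  k1 = f(1.000000, 1.450000) = 0.533500
  k2 = f(1.185000, 1.548698) = 0.661021
  k3 = f(1.185000, 1.572289) = 0.657011
  k4 = f(1.370000, 1.693094) = 0.780774
  y ← 1.450000 + (0.37/6)·(k1 + 2k2 + 2k3 + k4) = 1.693604
y(1.37) ≈ 1.6936

1.6936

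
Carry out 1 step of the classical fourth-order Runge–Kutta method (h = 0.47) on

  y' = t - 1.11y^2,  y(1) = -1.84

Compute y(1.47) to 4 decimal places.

RK4: k1 = f(t_n, y_n); k2 = f(t_n + h/2, y_n + (h/2)·k1); k3 = f(t_n + h/2, y_n + (h/2)·k2); k4 = f(t_n + h, y_n + h·k3); y_{n+1} = y_n + (h/6)·(k1 + 2k2 + 2k3 + k4).
t=1.000000, y=-1.840000:
  k1 = f(1.000000, -1.840000) = -2.758016
  k2 = f(1.235000, -2.488134) = -5.636799
  k3 = f(1.235000, -3.164648) = -9.881644
  k4 = f(1.470000, -6.484373) = -45.202272
  y ← -1.840000 + (0.47/6)·(k1 + 2k2 + 2k3 + k4) = -8.028112
y(1.47) ≈ -8.0281

-8.0281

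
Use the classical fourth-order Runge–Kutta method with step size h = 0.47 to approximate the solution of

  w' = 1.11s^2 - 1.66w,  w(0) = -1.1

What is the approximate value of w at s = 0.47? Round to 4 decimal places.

-0.4741

RK4: k1 = f(s_n, w_n); k2 = f(s_n + h/2, w_n + (h/2)·k1); k3 = f(s_n + h/2, w_n + (h/2)·k2); k4 = f(s_n + h, w_n + h·k3); w_{n+1} = w_n + (h/6)·(k1 + 2k2 + 2k3 + k4).
s=0.000000, w=-1.100000:
  k1 = f(0.000000, -1.100000) = 1.826000
  k2 = f(0.235000, -0.670890) = 1.174977
  k3 = f(0.235000, -0.823880) = 1.428941
  k4 = f(0.470000, -0.428398) = 0.956339
  w ← -1.100000 + (0.47/6)·(k1 + 2k2 + 2k3 + k4) = -0.474103
w(0.47) ≈ -0.4741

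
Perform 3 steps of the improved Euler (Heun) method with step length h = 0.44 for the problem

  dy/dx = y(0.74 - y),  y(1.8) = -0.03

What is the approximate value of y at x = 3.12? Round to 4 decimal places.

Heun: k1 = f(x_n, y_n); k2 = f(x_n + h, y_n + h·k1); y_{n+1} = y_n + (h/2)·(k1 + k2).
x=1.800000, y=-0.030000:
  k1 = f(1.800000, -0.030000) = -0.023100
  k2 = f(2.240000, -0.040164) = -0.031335
  y ← -0.030000 + (0.44/2)·(-0.023100 + (-0.031335)) = -0.041976
x=2.240000, y=-0.041976:
  k1 = f(2.240000, -0.041976) = -0.032824
  k2 = f(2.680000, -0.056418) = -0.044932
  y ← -0.041976 + (0.44/2)·(-0.032824 + (-0.044932)) = -0.059082
x=2.680000, y=-0.059082:
  k1 = f(2.680000, -0.059082) = -0.047211
  k2 = f(3.120000, -0.079855) = -0.065469
  y ← -0.059082 + (0.44/2)·(-0.047211 + (-0.065469)) = -0.083872
y(3.12) ≈ -0.0839

-0.0839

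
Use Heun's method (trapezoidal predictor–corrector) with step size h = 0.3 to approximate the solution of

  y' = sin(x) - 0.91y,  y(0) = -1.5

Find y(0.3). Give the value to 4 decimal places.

-1.1021

Heun: k1 = f(x_n, y_n); k2 = f(x_n + h, y_n + h·k1); y_{n+1} = y_n + (h/2)·(k1 + k2).
x=0.000000, y=-1.500000:
  k1 = f(0.000000, -1.500000) = 1.365000
  k2 = f(0.300000, -1.090500) = 1.287875
  y ← -1.500000 + (0.3/2)·(1.365000 + 1.287875) = -1.102069
y(0.3) ≈ -1.1021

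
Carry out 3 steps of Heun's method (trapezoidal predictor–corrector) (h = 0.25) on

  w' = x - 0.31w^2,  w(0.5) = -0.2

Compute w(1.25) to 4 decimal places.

0.4456

Heun: k1 = f(x_n, w_n); k2 = f(x_n + h, w_n + h·k1); w_{n+1} = w_n + (h/2)·(k1 + k2).
x=0.500000, w=-0.200000:
  k1 = f(0.500000, -0.200000) = 0.487600
  k2 = f(0.750000, -0.078100) = 0.748109
  w ← -0.200000 + (0.25/2)·(0.487600 + 0.748109) = -0.045536
x=0.750000, w=-0.045536:
  k1 = f(0.750000, -0.045536) = 0.749357
  k2 = f(1.000000, 0.141803) = 0.993766
  w ← -0.045536 + (0.25/2)·(0.749357 + 0.993766) = 0.172354
x=1.000000, w=0.172354:
  k1 = f(1.000000, 0.172354) = 0.990791
  k2 = f(1.250000, 0.420052) = 1.195302
  w ← 0.172354 + (0.25/2)·(0.990791 + 1.195302) = 0.445616
w(1.25) ≈ 0.4456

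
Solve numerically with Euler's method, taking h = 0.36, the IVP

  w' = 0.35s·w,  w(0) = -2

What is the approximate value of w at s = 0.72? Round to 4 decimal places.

-2.0907

Euler: w_{n+1} = w_n + h·f(s_n, w_n).
s=0.000000, w=-2.000000: f=0.000000 → w ← -2.000000 + 0.36·0.000000 = -2.000000
s=0.360000, w=-2.000000: f=-0.252000 → w ← -2.000000 + 0.36·(-0.252000) = -2.090720
w(0.72) ≈ -2.0907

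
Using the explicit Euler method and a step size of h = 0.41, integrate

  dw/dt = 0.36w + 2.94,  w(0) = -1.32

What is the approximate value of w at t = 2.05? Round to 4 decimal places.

5.4613

Euler: w_{n+1} = w_n + h·f(t_n, w_n).
t=0.000000, w=-1.320000: f=2.464800 → w ← -1.320000 + 0.41·2.464800 = -0.309432
t=0.410000, w=-0.309432: f=2.828604 → w ← -0.309432 + 0.41·2.828604 = 0.850296
t=0.820000, w=0.850296: f=3.246107 → w ← 0.850296 + 0.41·3.246107 = 2.181200
t=1.230000, w=2.181200: f=3.725232 → w ← 2.181200 + 0.41·3.725232 = 3.708545
t=1.640000, w=3.708545: f=4.275076 → w ← 3.708545 + 0.41·4.275076 = 5.461326
w(2.05) ≈ 5.4613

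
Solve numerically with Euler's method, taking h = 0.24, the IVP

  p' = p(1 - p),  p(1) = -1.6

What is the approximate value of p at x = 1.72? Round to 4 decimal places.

-11.6324

Euler: p_{n+1} = p_n + h·f(x_n, p_n).
x=1.000000, p=-1.600000: f=-4.160000 → p ← -1.600000 + 0.24·(-4.160000) = -2.598400
x=1.240000, p=-2.598400: f=-9.350083 → p ← -2.598400 + 0.24·(-9.350083) = -4.842420
x=1.480000, p=-4.842420: f=-28.291449 → p ← -4.842420 + 0.24·(-28.291449) = -11.632368
p(1.72) ≈ -11.6324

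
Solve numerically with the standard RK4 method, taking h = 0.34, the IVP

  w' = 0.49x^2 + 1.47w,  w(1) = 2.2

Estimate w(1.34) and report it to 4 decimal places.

3.9165

RK4: k1 = f(x_n, w_n); k2 = f(x_n + h/2, w_n + (h/2)·k1); k3 = f(x_n + h/2, w_n + (h/2)·k2); k4 = f(x_n + h, w_n + h·k3); w_{n+1} = w_n + (h/6)·(k1 + 2k2 + 2k3 + k4).
x=1.000000, w=2.200000:
  k1 = f(1.000000, 2.200000) = 3.724000
  k2 = f(1.170000, 2.833080) = 4.835389
  k3 = f(1.170000, 3.022016) = 5.113125
  k4 = f(1.340000, 3.938462) = 6.669384
  w ← 2.200000 + (0.34/6)·(k1 + 2k2 + 2k3 + k4) = 3.916457
w(1.34) ≈ 3.9165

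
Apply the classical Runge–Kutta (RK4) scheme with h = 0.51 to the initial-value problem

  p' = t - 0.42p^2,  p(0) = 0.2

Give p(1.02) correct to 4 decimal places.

RK4: k1 = f(t_n, p_n); k2 = f(t_n + h/2, p_n + (h/2)·k1); k3 = f(t_n + h/2, p_n + (h/2)·k2); k4 = f(t_n + h, p_n + h·k3); p_{n+1} = p_n + (h/6)·(k1 + 2k2 + 2k3 + k4).
t=0.000000, p=0.200000:
  k1 = f(0.000000, 0.200000) = -0.016800
  k2 = f(0.255000, 0.195716) = 0.238912
  k3 = f(0.255000, 0.260923) = 0.226406
  k4 = f(0.510000, 0.315467) = 0.468202
  p ← 0.200000 + (0.51/6)·(k1 + 2k2 + 2k3 + k4) = 0.317473
t=0.510000, p=0.317473:
  k1 = f(0.510000, 0.317473) = 0.467669
  k2 = f(0.765000, 0.436729) = 0.684893
  k3 = f(0.765000, 0.492121) = 0.663283
  k4 = f(1.020000, 0.655748) = 0.839398
  p ← 0.317473 + (0.51/6)·(k1 + 2k2 + 2k3 + k4) = 0.657764
p(1.02) ≈ 0.6578

0.6578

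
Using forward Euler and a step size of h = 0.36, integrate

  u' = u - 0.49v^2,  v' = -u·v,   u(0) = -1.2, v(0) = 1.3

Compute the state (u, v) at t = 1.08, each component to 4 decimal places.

-6.1574, 6.8310

Euler on (u,v): u_{n+1} = u_n + h·u', v_{n+1} = v_n + h·v'.
0.000000: (-1.200000, 1.300000); f=(-2.028100, 1.560000) → (-1.930116, 1.861600)
0.360000: (-1.930116, 1.861600); f=(-3.628238, 3.593104) → (-3.236282, 3.155117)
0.720000: (-3.236282, 3.155117); f=(-8.114117, 10.210848) → (-6.157364, 6.831023)
(u(1.08), v(1.08)) ≈ (-6.1574, 6.8310)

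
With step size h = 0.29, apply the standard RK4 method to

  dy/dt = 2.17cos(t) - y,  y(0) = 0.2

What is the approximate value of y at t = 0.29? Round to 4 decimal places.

0.6877

RK4: k1 = f(t_n, y_n); k2 = f(t_n + h/2, y_n + (h/2)·k1); k3 = f(t_n + h/2, y_n + (h/2)·k2); k4 = f(t_n + h, y_n + h·k3); y_{n+1} = y_n + (h/6)·(k1 + 2k2 + 2k3 + k4).
t=0.000000, y=0.200000:
  k1 = f(0.000000, 0.200000) = 1.970000
  k2 = f(0.145000, 0.485650) = 1.661578
  k3 = f(0.145000, 0.440929) = 1.706299
  k4 = f(0.290000, 0.694827) = 1.384562
  y ← 0.200000 + (0.29/6)·(k1 + 2k2 + 2k3 + k4) = 0.687699
y(0.29) ≈ 0.6877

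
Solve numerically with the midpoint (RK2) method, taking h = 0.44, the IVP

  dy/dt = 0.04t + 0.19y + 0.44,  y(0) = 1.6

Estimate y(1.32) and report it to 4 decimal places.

2.7524

Midpoint: k1 = f(t_n, y_n); k2 = f(t_n + h/2, y_n + (h/2)·k1); y_{n+1} = y_n + h·k2.
t=0.000000, y=1.600000:
  k1 = f(0.000000, 1.600000) = 0.744000
  k2 = f(0.220000, 1.763680) = 0.783899
  y ← 1.600000 + 0.44·0.783899 = 1.944916
t=0.440000, y=1.944916:
  k1 = f(0.440000, 1.944916) = 0.827134
  k2 = f(0.660000, 2.126885) = 0.870508
  y ← 1.944916 + 0.44·0.870508 = 2.327939
t=0.880000, y=2.327939:
  k1 = f(0.880000, 2.327939) = 0.917508
  k2 = f(1.100000, 2.529791) = 0.964660
  y ← 2.327939 + 0.44·0.964660 = 2.752390
y(1.32) ≈ 2.7524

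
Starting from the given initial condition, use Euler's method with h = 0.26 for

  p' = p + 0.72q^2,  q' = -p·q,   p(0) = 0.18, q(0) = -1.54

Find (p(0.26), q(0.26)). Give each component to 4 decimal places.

Euler on (p,q): p_{n+1} = p_n + h·p', q_{n+1} = q_n + h·q'.
0.000000: (0.180000, -1.540000); f=(1.887552, 0.277200) → (0.670764, -1.467928)
(p(0.26), q(0.26)) ≈ (0.6708, -1.4679)

0.6708, -1.4679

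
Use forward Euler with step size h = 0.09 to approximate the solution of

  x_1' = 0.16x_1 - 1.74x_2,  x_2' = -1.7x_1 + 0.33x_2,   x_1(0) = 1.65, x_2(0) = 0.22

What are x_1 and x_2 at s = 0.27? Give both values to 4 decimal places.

Euler on (x_1,x_2): x_1_{n+1} = x_1_n + h·x_1', x_2_{n+1} = x_2_n + h·x_2'.
0.000000: (1.650000, 0.220000); f=(-0.118800, -2.732400) → (1.639308, -0.025916)
0.090000: (1.639308, -0.025916); f=(0.307383, -2.795376) → (1.666972, -0.277500)
0.180000: (1.666972, -0.277500); f=(0.749565, -2.925428) → (1.734433, -0.540788)
(x_1(0.27), x_2(0.27)) ≈ (1.7344, -0.5408)

1.7344, -0.5408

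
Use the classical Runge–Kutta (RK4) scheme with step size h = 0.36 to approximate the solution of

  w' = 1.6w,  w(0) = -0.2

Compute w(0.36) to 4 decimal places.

RK4: k1 = f(t_n, w_n); k2 = f(t_n + h/2, w_n + (h/2)·k1); k3 = f(t_n + h/2, w_n + (h/2)·k2); k4 = f(t_n + h, w_n + h·k3); w_{n+1} = w_n + (h/6)·(k1 + 2k2 + 2k3 + k4).
t=0.000000, w=-0.200000:
  k1 = f(0.000000, -0.200000) = -0.320000
  k2 = f(0.180000, -0.257600) = -0.412160
  k3 = f(0.180000, -0.274189) = -0.438702
  k4 = f(0.360000, -0.357933) = -0.572692
  w ← -0.200000 + (0.36/6)·(k1 + 2k2 + 2k3 + k4) = -0.355665
w(0.36) ≈ -0.3557

-0.3557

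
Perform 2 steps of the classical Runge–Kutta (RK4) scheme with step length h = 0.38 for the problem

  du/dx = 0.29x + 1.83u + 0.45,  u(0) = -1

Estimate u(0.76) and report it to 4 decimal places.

-3.1309

RK4: k1 = f(x_n, u_n); k2 = f(x_n + h/2, u_n + (h/2)·k1); k3 = f(x_n + h/2, u_n + (h/2)·k2); k4 = f(x_n + h, u_n + h·k3); u_{n+1} = u_n + (h/6)·(k1 + 2k2 + 2k3 + k4).
x=0.000000, u=-1.000000:
  k1 = f(0.000000, -1.000000) = -1.380000
  k2 = f(0.190000, -1.262200) = -1.804726
  k3 = f(0.190000, -1.342898) = -1.952403
  k4 = f(0.380000, -1.741913) = -2.627501
  u ← -1.000000 + (0.38/6)·(k1 + 2k2 + 2k3 + k4) = -1.729711
x=0.380000, u=-1.729711:
  k1 = f(0.380000, -1.729711) = -2.605172
  k2 = f(0.570000, -2.224694) = -3.455890
  k3 = f(0.570000, -2.386331) = -3.751685
  k4 = f(0.760000, -3.155352) = -5.103894
  u ← -1.729711 + (0.38/6)·(k1 + 2k2 + 2k3 + k4) = -3.130912
u(0.76) ≈ -3.1309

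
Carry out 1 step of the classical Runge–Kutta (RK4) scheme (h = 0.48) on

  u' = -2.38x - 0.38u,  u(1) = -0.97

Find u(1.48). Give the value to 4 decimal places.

RK4: k1 = f(x_n, u_n); k2 = f(x_n + h/2, u_n + (h/2)·k1); k3 = f(x_n + h/2, u_n + (h/2)·k2); k4 = f(x_n + h, u_n + h·k3); u_{n+1} = u_n + (h/6)·(k1 + 2k2 + 2k3 + k4).
x=1.000000, u=-0.970000:
  k1 = f(1.000000, -0.970000) = -2.011400
  k2 = f(1.240000, -1.452736) = -2.399160
  k3 = f(1.240000, -1.545798) = -2.363797
  k4 = f(1.480000, -2.104622) = -2.722644
  u ← -0.970000 + (0.48/6)·(k1 + 2k2 + 2k3 + k4) = -2.110797
u(1.48) ≈ -2.1108

-2.1108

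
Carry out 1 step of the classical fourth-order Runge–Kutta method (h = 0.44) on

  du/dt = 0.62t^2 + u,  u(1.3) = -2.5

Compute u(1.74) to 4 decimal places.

RK4: k1 = f(t_n, u_n); k2 = f(t_n + h/2, u_n + (h/2)·k1); k3 = f(t_n + h/2, u_n + (h/2)·k2); k4 = f(t_n + h, u_n + h·k3); u_{n+1} = u_n + (h/6)·(k1 + 2k2 + 2k3 + k4).
t=1.300000, u=-2.500000:
  k1 = f(1.300000, -2.500000) = -1.452200
  k2 = f(1.520000, -2.819484) = -1.387036
  k3 = f(1.520000, -2.805148) = -1.372700
  k4 = f(1.740000, -3.103988) = -1.226876
  u ← -2.500000 + (0.44/6)·(k1 + 2k2 + 2k3 + k4) = -3.101227
u(1.74) ≈ -3.1012

-3.1012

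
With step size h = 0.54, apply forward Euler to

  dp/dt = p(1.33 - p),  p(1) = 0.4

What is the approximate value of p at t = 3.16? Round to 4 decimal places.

1.2147

Euler: p_{n+1} = p_n + h·f(t_n, p_n).
t=1.000000, p=0.400000: f=0.372000 → p ← 0.400000 + 0.54·0.372000 = 0.600880
t=1.540000, p=0.600880: f=0.438114 → p ← 0.600880 + 0.54·0.438114 = 0.837461
t=2.080000, p=0.837461: f=0.412482 → p ← 0.837461 + 0.54·0.412482 = 1.060202
t=2.620000, p=1.060202: f=0.286041 → p ← 1.060202 + 0.54·0.286041 = 1.214664
p(3.16) ≈ 1.2147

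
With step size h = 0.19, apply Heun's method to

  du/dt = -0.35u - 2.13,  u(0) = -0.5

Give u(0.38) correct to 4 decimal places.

Heun: k1 = f(t_n, u_n); k2 = f(t_n + h, u_n + h·k1); u_{n+1} = u_n + (h/2)·(k1 + k2).
t=0.000000, u=-0.500000:
  k1 = f(0.000000, -0.500000) = -1.955000
  k2 = f(0.190000, -0.871450) = -1.824993
  u ← -0.500000 + (0.19/2)·(-1.955000 + (-1.824993)) = -0.859099
t=0.190000, u=-0.859099:
  k1 = f(0.190000, -0.859099) = -1.829315
  k2 = f(0.380000, -1.206669) = -1.707666
  u ← -0.859099 + (0.19/2)·(-1.829315 + (-1.707666)) = -1.195112
u(0.38) ≈ -1.1951

-1.1951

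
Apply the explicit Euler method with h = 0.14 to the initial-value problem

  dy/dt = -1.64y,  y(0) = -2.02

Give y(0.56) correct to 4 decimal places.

Euler: y_{n+1} = y_n + h·f(t_n, y_n).
t=0.000000, y=-2.020000: f=3.312800 → y ← -2.020000 + 0.14·3.312800 = -1.556208
t=0.140000, y=-1.556208: f=2.552181 → y ← -1.556208 + 0.14·2.552181 = -1.198903
t=0.280000, y=-1.198903: f=1.966200 → y ← -1.198903 + 0.14·1.966200 = -0.923635
t=0.420000, y=-0.923635: f=1.514761 → y ← -0.923635 + 0.14·1.514761 = -0.711568
y(0.56) ≈ -0.7116

-0.7116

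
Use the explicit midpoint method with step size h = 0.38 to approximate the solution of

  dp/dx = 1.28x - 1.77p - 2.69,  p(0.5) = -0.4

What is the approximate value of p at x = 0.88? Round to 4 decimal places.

Midpoint: k1 = f(x_n, p_n); k2 = f(x_n + h/2, p_n + (h/2)·k1); p_{n+1} = p_n + h·k2.
x=0.500000, p=-0.400000:
  k1 = f(0.500000, -0.400000) = -1.342000
  k2 = f(0.690000, -0.654980) = -0.647485
  p ← -0.400000 + 0.38·(-0.647485) = -0.646044
p(0.88) ≈ -0.6460

-0.6460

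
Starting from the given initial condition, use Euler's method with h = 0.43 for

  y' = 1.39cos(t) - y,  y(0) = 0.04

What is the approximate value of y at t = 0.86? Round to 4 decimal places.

Euler: y_{n+1} = y_n + h·f(t_n, y_n).
t=0.000000, y=0.040000: f=1.350000 → y ← 0.040000 + 0.43·1.350000 = 0.620500
t=0.430000, y=0.620500: f=0.642962 → y ← 0.620500 + 0.43·0.642962 = 0.896974
y(0.86) ≈ 0.8970

0.8970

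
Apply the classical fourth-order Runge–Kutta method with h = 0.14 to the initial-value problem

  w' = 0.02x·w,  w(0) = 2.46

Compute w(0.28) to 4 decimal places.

2.4619

RK4: k1 = f(x_n, w_n); k2 = f(x_n + h/2, w_n + (h/2)·k1); k3 = f(x_n + h/2, w_n + (h/2)·k2); k4 = f(x_n + h, w_n + h·k3); w_{n+1} = w_n + (h/6)·(k1 + 2k2 + 2k3 + k4).
x=0.000000, w=2.460000:
  k1 = f(0.000000, 2.460000) = 0.000000
  k2 = f(0.070000, 2.460000) = 0.003444
  k3 = f(0.070000, 2.460241) = 0.003444
  k4 = f(0.140000, 2.460482) = 0.006889
  w ← 2.460000 + (0.14/6)·(k1 + 2k2 + 2k3 + k4) = 2.460482
x=0.140000, w=2.460482:
  k1 = f(0.140000, 2.460482) = 0.006889
  k2 = f(0.210000, 2.460964) = 0.010336
  k3 = f(0.210000, 2.461206) = 0.010337
  k4 = f(0.280000, 2.461929) = 0.013787
  w ← 2.460482 + (0.14/6)·(k1 + 2k2 + 2k3 + k4) = 2.461929
w(0.28) ≈ 2.4619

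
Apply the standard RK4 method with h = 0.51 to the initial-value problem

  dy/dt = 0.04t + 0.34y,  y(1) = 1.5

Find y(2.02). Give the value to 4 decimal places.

RK4: k1 = f(t_n, y_n); k2 = f(t_n + h/2, y_n + (h/2)·k1); k3 = f(t_n + h/2, y_n + (h/2)·k2); k4 = f(t_n + h, y_n + h·k3); y_{n+1} = y_n + (h/6)·(k1 + 2k2 + 2k3 + k4).
t=1.000000, y=1.500000:
  k1 = f(1.000000, 1.500000) = 0.550000
  k2 = f(1.255000, 1.640250) = 0.607885
  k3 = f(1.255000, 1.655011) = 0.612904
  k4 = f(1.510000, 1.812581) = 0.676677
  y ← 1.500000 + (0.51/6)·(k1 + 2k2 + 2k3 + k4) = 1.811802
t=1.510000, y=1.811802:
  k1 = f(1.510000, 1.811802) = 0.676413
  k2 = f(1.765000, 1.984287) = 0.745258
  k3 = f(1.765000, 2.001842) = 0.751226
  k4 = f(2.020000, 2.194927) = 0.827075
  y ← 1.811802 + (0.51/6)·(k1 + 2k2 + 2k3 + k4) = 2.194000
y(2.02) ≈ 2.1940

2.1940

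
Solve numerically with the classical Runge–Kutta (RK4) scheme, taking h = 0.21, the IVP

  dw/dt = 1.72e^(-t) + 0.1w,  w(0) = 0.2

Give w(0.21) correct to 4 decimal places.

RK4: k1 = f(t_n, w_n); k2 = f(t_n + h/2, w_n + (h/2)·k1); k3 = f(t_n + h/2, w_n + (h/2)·k2); k4 = f(t_n + h, w_n + h·k3); w_{n+1} = w_n + (h/6)·(k1 + 2k2 + 2k3 + k4).
t=0.000000, w=0.200000:
  k1 = f(0.000000, 0.200000) = 1.740000
  k2 = f(0.105000, 0.382700) = 1.586828
  k3 = f(0.105000, 0.366617) = 1.585220
  k4 = f(0.210000, 0.532896) = 1.447495
  w ← 0.200000 + (0.21/6)·(k1 + 2k2 + 2k3 + k4) = 0.533606
w(0.21) ≈ 0.5336

0.5336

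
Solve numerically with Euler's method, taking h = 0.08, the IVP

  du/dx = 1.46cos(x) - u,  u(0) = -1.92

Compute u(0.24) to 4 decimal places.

-1.1738

Euler: u_{n+1} = u_n + h·f(x_n, u_n).
x=0.000000, u=-1.920000: f=3.380000 → u ← -1.920000 + 0.08·3.380000 = -1.649600
x=0.080000, u=-1.649600: f=3.104930 → u ← -1.649600 + 0.08·3.104930 = -1.401206
x=0.160000, u=-1.401206: f=2.842557 → u ← -1.401206 + 0.08·2.842557 = -1.173801
u(0.24) ≈ -1.1738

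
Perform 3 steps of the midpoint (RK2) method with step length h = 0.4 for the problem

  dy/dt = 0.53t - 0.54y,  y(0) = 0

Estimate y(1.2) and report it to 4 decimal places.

0.3166

Midpoint: k1 = f(t_n, y_n); k2 = f(t_n + h/2, y_n + (h/2)·k1); y_{n+1} = y_n + h·k2.
t=0.000000, y=0.000000:
  k1 = f(0.000000, 0.000000) = 0.000000
  k2 = f(0.200000, 0.000000) = 0.106000
  y ← 0.000000 + 0.4·0.106000 = 0.042400
t=0.400000, y=0.042400:
  k1 = f(0.400000, 0.042400) = 0.189104
  k2 = f(0.600000, 0.080221) = 0.274681
  y ← 0.042400 + 0.4·0.274681 = 0.152272
t=0.800000, y=0.152272:
  k1 = f(0.800000, 0.152272) = 0.341773
  k2 = f(1.000000, 0.220627) = 0.410861
  y ← 0.152272 + 0.4·0.410861 = 0.316617
y(1.2) ≈ 0.3166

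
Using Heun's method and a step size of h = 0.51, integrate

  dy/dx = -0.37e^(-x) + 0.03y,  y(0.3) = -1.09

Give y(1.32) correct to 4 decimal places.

Heun: k1 = f(x_n, y_n); k2 = f(x_n + h, y_n + h·k1); y_{n+1} = y_n + (h/2)·(k1 + k2).
x=0.300000, y=-1.090000:
  k1 = f(0.300000, -1.090000) = -0.306803
  k2 = f(0.810000, -1.246469) = -0.201992
  y ← -1.090000 + (0.51/2)·(-0.306803 + (-0.201992)) = -1.219743
x=0.810000, y=-1.219743:
  k1 = f(0.810000, -1.219743) = -0.201190
  k2 = f(1.320000, -1.322349) = -0.138511
  y ← -1.219743 + (0.51/2)·(-0.201190 + (-0.138511)) = -1.306366
y(1.32) ≈ -1.3064

-1.3064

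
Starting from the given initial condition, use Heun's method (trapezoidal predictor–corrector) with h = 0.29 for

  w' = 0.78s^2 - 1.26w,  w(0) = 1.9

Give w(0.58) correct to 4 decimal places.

0.9854

Heun: k1 = f(s_n, w_n); k2 = f(s_n + h, w_n + h·k1); w_{n+1} = w_n + (h/2)·(k1 + k2).
s=0.000000, w=1.900000:
  k1 = f(0.000000, 1.900000) = -2.394000
  k2 = f(0.290000, 1.205740) = -1.453634
  w ← 1.900000 + (0.29/2)·(-2.394000 + (-1.453634)) = 1.342093
s=0.290000, w=1.342093:
  k1 = f(0.290000, 1.342093) = -1.625439
  k2 = f(0.580000, 0.870716) = -0.834710
  w ← 1.342093 + (0.29/2)·(-1.625439 + (-0.834710)) = 0.985371
w(0.58) ≈ 0.9854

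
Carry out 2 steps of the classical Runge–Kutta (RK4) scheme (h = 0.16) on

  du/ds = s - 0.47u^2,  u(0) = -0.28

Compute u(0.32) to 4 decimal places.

RK4: k1 = f(s_n, u_n); k2 = f(s_n + h/2, u_n + (h/2)·k1); k3 = f(s_n + h/2, u_n + (h/2)·k2); k4 = f(s_n + h, u_n + h·k3); u_{n+1} = u_n + (h/6)·(k1 + 2k2 + 2k3 + k4).
s=0.000000, u=-0.280000:
  k1 = f(0.000000, -0.280000) = -0.036848
  k2 = f(0.080000, -0.282948) = 0.042372
  k3 = f(0.080000, -0.276610) = 0.044039
  k4 = f(0.160000, -0.272954) = 0.124983
  u ← -0.280000 + (0.16/6)·(k1 + 2k2 + 2k3 + k4) = -0.273041
s=0.160000, u=-0.273041:
  k1 = f(0.160000, -0.273041) = 0.124961
  k2 = f(0.240000, -0.263044) = 0.207480
  k3 = f(0.240000, -0.256443) = 0.209091
  k4 = f(0.320000, -0.239587) = 0.293021
  u ← -0.273041 + (0.16/6)·(k1 + 2k2 + 2k3 + k4) = -0.239678
u(0.32) ≈ -0.2397

-0.2397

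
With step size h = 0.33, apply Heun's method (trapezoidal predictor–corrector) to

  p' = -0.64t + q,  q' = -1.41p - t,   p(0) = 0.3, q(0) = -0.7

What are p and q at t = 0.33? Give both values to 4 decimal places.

0.0111, -0.8403

Heun on (p,q): k1 = f(t_n, state_n); k2 = f(t_n + h, state_n + h·k1); state_{n+1} = state_n + (h/2)·(k1 + k2).
0.000000: (0.300000, -0.700000)
  k1 = (-0.700000, -0.423000)
  predictor → (0.069000, -0.839590)
  k2 = (-1.050790, -0.427290)
  → (0.011120, -0.840298)
(p(0.33), q(0.33)) ≈ (0.0111, -0.8403)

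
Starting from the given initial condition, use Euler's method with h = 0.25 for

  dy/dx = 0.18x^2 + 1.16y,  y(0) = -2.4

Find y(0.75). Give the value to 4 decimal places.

Euler: y_{n+1} = y_n + h·f(x_n, y_n).
x=0.000000, y=-2.400000: f=-2.784000 → y ← -2.400000 + 0.25·(-2.784000) = -3.096000
x=0.250000, y=-3.096000: f=-3.580110 → y ← -3.096000 + 0.25·(-3.580110) = -3.991027
x=0.500000, y=-3.991027: f=-4.584592 → y ← -3.991027 + 0.25·(-4.584592) = -5.137175
y(0.75) ≈ -5.1372

-5.1372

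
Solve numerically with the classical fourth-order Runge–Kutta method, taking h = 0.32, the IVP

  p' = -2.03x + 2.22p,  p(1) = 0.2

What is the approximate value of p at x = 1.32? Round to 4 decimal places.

RK4: k1 = f(x_n, p_n); k2 = f(x_n + h/2, p_n + (h/2)·k1); k3 = f(x_n + h/2, p_n + (h/2)·k2); k4 = f(x_n + h, p_n + h·k3); p_{n+1} = p_n + (h/6)·(k1 + 2k2 + 2k3 + k4).
x=1.000000, p=0.200000:
  k1 = f(1.000000, 0.200000) = -1.586000
  k2 = f(1.160000, -0.053760) = -2.474147
  k3 = f(1.160000, -0.195864) = -2.789617
  k4 = f(1.320000, -0.692677) = -4.217344
  p ← 0.200000 + (0.32/6)·(k1 + 2k2 + 2k3 + k4) = -0.670980
p(1.32) ≈ -0.6710

-0.6710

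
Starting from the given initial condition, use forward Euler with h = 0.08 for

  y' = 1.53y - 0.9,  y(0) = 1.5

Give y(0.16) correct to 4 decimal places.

Euler: y_{n+1} = y_n + h·f(x_n, y_n).
x=0.000000, y=1.500000: f=1.395000 → y ← 1.500000 + 0.08·1.395000 = 1.611600
x=0.080000, y=1.611600: f=1.565748 → y ← 1.611600 + 0.08·1.565748 = 1.736860
y(0.16) ≈ 1.7369

1.7369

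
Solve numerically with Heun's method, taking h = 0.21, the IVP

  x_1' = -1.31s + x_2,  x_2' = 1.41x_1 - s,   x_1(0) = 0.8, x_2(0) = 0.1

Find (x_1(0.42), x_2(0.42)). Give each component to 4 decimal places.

0.8179, 0.4950

Heun on (x_1,x_2): k1 = f(s_n, state_n); k2 = f(s_n + h, state_n + h·k1); state_{n+1} = state_n + (h/2)·(k1 + k2).
0.000000: (0.800000, 0.100000)
  k1 = (0.100000, 1.128000)
  predictor → (0.821000, 0.336880)
  k2 = (0.061780, 0.947610)
  → (0.816987, 0.317939)
0.210000: (0.816987, 0.317939)
  k1 = (0.042839, 0.941952)
  predictor → (0.825983, 0.515749)
  k2 = (-0.034451, 0.744636)
  → (0.817868, 0.495031)
(x_1(0.42), x_2(0.42)) ≈ (0.8179, 0.4950)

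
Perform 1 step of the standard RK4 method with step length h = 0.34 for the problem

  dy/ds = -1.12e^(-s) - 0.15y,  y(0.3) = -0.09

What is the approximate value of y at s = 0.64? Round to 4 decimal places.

-0.3183

RK4: k1 = f(s_n, y_n); k2 = f(s_n + h/2, y_n + (h/2)·k1); k3 = f(s_n + h/2, y_n + (h/2)·k2); k4 = f(s_n + h, y_n + h·k3); y_{n+1} = y_n + (h/6)·(k1 + 2k2 + 2k3 + k4).
s=0.300000, y=-0.090000:
  k1 = f(0.300000, -0.090000) = -0.816216
  k2 = f(0.470000, -0.228757) = -0.665689
  k3 = f(0.470000, -0.203167) = -0.669527
  k4 = f(0.640000, -0.317639) = -0.542922
  y ← -0.090000 + (0.34/6)·(k1 + 2k2 + 2k3 + k4) = -0.318342
y(0.64) ≈ -0.3183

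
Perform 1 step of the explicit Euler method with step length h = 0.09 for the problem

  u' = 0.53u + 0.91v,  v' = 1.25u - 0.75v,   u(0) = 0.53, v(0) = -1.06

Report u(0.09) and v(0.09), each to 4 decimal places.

Euler on (u,v): u_{n+1} = u_n + h·u', v_{n+1} = v_n + h·v'.
0.000000: (0.530000, -1.060000); f=(-0.683700, 1.457500) → (0.468467, -0.928825)
(u(0.09), v(0.09)) ≈ (0.4685, -0.9288)

0.4685, -0.9288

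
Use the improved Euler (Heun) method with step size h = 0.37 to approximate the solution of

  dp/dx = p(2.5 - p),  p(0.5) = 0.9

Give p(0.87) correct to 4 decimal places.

Heun: k1 = f(x_n, p_n); k2 = f(x_n + h, p_n + h·k1); p_{n+1} = p_n + (h/2)·(k1 + k2).
x=0.500000, p=0.900000:
  k1 = f(0.500000, 0.900000) = 1.440000
  k2 = f(0.870000, 1.432800) = 1.529084
  p ← 0.900000 + (0.37/2)·(1.440000 + 1.529084) = 1.449281
p(0.87) ≈ 1.4493

1.4493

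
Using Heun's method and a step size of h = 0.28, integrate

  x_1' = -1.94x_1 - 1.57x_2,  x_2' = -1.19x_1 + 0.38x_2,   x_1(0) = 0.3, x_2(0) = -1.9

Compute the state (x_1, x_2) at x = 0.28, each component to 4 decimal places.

Heun on (x_1,x_2): k1 = f(x_n, state_n); k2 = f(x_n + h, state_n + h·k1); state_{n+1} = state_n + (h/2)·(k1 + k2).
0.000000: (0.300000, -1.900000)
  k1 = (2.401000, -1.079000)
  predictor → (0.972280, -2.202120)
  k2 = (1.571105, -1.993819)
  → (0.856095, -2.330195)
(x_1(0.28), x_2(0.28)) ≈ (0.8561, -2.3302)

0.8561, -2.3302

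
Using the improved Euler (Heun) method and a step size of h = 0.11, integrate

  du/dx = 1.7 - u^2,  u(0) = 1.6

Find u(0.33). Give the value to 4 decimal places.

1.4237

Heun: k1 = f(x_n, u_n); k2 = f(x_n + h, u_n + h·k1); u_{n+1} = u_n + (h/2)·(k1 + k2).
x=0.000000, u=1.600000:
  k1 = f(0.000000, 1.600000) = -0.860000
  k2 = f(0.110000, 1.505400) = -0.566229
  u ← 1.600000 + (0.11/2)·(-0.860000 + (-0.566229)) = 1.521557
x=0.110000, u=1.521557:
  k1 = f(0.110000, 1.521557) = -0.615137
  k2 = f(0.220000, 1.453892) = -0.413803
  u ← 1.521557 + (0.11/2)·(-0.615137 + (-0.413803)) = 1.464966
x=0.220000, u=1.464966:
  k1 = f(0.220000, 1.464966) = -0.446125
  k2 = f(0.330000, 1.415892) = -0.304750
  u ← 1.464966 + (0.11/2)·(-0.446125 + (-0.304750)) = 1.423668
u(0.33) ≈ 1.4237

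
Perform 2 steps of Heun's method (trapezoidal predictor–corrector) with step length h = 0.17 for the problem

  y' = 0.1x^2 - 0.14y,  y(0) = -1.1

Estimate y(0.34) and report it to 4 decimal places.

Heun: k1 = f(x_n, y_n); k2 = f(x_n + h, y_n + h·k1); y_{n+1} = y_n + (h/2)·(k1 + k2).
x=0.000000, y=-1.100000:
  k1 = f(0.000000, -1.100000) = 0.154000
  k2 = f(0.170000, -1.073820) = 0.153225
  y ← -1.100000 + (0.17/2)·(0.154000 + 0.153225) = -1.073886
x=0.170000, y=-1.073886:
  k1 = f(0.170000, -1.073886) = 0.153234
  k2 = f(0.340000, -1.047836) = 0.158257
  y ← -1.073886 + (0.17/2)·(0.153234 + 0.158257) = -1.047409
y(0.34) ≈ -1.0474

-1.0474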